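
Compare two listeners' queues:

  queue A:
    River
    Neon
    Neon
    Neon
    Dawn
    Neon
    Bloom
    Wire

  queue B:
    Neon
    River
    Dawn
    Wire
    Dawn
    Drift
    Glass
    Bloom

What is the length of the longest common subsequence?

Pick River at queue A[1]=queue B[2], then Dawn at queue A[5]=queue B[5], then Bloom at queue A[7]=queue B[8]; all 3 songs appear in both, in order. Since dp[8][8] = 3, nothing longer is possible.

3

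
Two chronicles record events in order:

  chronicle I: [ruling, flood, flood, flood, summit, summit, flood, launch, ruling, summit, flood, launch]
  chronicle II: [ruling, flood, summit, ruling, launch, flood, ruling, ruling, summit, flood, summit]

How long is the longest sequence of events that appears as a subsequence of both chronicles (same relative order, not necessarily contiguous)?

Match ruling [1,1]; then flood [4,2]; then summit [5,3]; then flood [7,6]; then ruling [9,8]; then summit [10,9]; then flood [11,10] — 7 events in the same relative order in both, and the DP table's final entry dp[12][11] is also 7, so no common subsequence is longer.

7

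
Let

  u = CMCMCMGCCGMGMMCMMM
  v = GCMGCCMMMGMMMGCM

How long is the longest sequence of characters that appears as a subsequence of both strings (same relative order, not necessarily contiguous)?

One common subsequence of length 11: C (u #1, v #2), M (u #2, v #3), C (u #3, v #6), M (u #4, v #8), M (u #6, v #9), G (u #10, v #10), M (u #11, v #11), M (u #13, v #12), M (u #14, v #13), C (u #15, v #15), M (u #18, v #16), and the DP table's final entry dp[18][16] is also 11, so no common subsequence is longer.

11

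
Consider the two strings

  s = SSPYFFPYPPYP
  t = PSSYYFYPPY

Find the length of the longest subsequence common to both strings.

Let dp[i][j] be the LCS length of the first i characters of s and the first j characters of t. dp[i][j] = dp[i-1][j-1]+1 when the i-th and j-th characters match, else max(dp[i-1][j], dp[i][j-1]).
    ·  P  S  S  Y  Y  F  Y  P  P  Y
 ·  0  0  0  0  0  0  0  0  0  0  0
 S  0  0  1  1  1  1  1  1  1  1  1
 S  0  0  1  2  2  2  2  2  2  2  2
 P  0  1  1  2  2  2  2  2  3  3  3
 Y  0  1  1  2  3  3  3  3  3  3  4
 F  0  1  1  2  3  3  4  4  4  4  4
 F  0  1  1  2  3  3  4  4  4  4  4
 P  0  1  1  2  3  3  4  4  5  5  5
 Y  0  1  1  2  3  4  4  5  5  5  6
 P  0  1  1  2  3  4  4  5  6  6  6
 P  0  1  1  2  3  4  4  5  6  7  7
 Y  0  1  1  2  3  4  4  5  6  7  8
 P  0  1  1  2  3  4  4  5  6  7  8
dp[12][10] = 8. One LCS (by backtracking along matches): SSYFYPPY.

8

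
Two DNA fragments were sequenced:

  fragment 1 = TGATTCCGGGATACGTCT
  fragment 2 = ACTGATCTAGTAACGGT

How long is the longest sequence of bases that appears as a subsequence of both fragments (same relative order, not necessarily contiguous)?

11

Pick T [1,3]; then G [2,4]; then A [3,5]; then T [4,6]; then T [5,8]; then G [8,10]; then A [11,12]; then A [13,13]; then C [14,14]; then G [15,16]; then T [18,17]; all 11 bases appear in both, in order. Since dp[18][17] = 11, nothing longer is possible.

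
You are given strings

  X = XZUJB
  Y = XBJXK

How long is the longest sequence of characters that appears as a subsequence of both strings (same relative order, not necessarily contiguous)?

Taking X [1,1], then J [4,3] gives a common subsequence of length 2. Since dp[5][5] = 2, nothing longer is possible.

2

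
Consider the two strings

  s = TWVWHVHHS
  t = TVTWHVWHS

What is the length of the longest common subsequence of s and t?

7

Taking T at s[1]=t[1], then V at s[3]=t[2], then W at s[4]=t[4], then H at s[5]=t[5], then V at s[6]=t[6], then H at s[8]=t[8], then S at s[9]=t[9] gives a common subsequence of length 7. Since dp[9][9] = 7, nothing longer is possible.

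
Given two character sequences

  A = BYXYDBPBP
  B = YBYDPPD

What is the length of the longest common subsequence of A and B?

Let dp[i][j] be the LCS length of the first i characters of A and the first j characters of B. dp[i][j] = dp[i-1][j-1]+1 when the i-th and j-th characters match, else max(dp[i-1][j], dp[i][j-1]).
    ·  Y  B  Y  D  P  P  D
 ·  0  0  0  0  0  0  0  0
 B  0  0  1  1  1  1  1  1
 Y  0  1  1  2  2  2  2  2
 X  0  1  1  2  2  2  2  2
 Y  0  1  1  2  2  2  2  2
 D  0  1  1  2  3  3  3  3
 B  0  1  2  2  3  3  3  3
 P  0  1  2  2  3  4  4  4
 B  0  1  2  2  3  4  4  4
 P  0  1  2  2  3  4  5  5
dp[9][7] = 5. One LCS (by backtracking along matches): BYDPP.

5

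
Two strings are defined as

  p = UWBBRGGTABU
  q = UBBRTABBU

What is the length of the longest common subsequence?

8

Let dp[i][j] be the LCS length of the first i characters of p and the first j characters of q. dp[i][j] = dp[i-1][j-1]+1 when the i-th and j-th characters match, else max(dp[i-1][j], dp[i][j-1]).
    ·  U  B  B  R  T  A  B  B  U
 ·  0  0  0  0  0  0  0  0  0  0
 U  0  1  1  1  1  1  1  1  1  1
 W  0  1  1  1  1  1  1  1  1  1
 B  0  1  2  2  2  2  2  2  2  2
 B  0  1  2  3  3  3  3  3  3  3
 R  0  1  2  3  4  4  4  4  4  4
 G  0  1  2  3  4  4  4  4  4  4
 G  0  1  2  3  4  4  4  4  4  4
 T  0  1  2  3  4  5  5  5  5  5
 A  0  1  2  3  4  5  6  6  6  6
 B  0  1  2  3  4  5  6  7  7  7
 U  0  1  2  3  4  5  6  7  7  8
dp[11][9] = 8. One LCS (by backtracking along matches): UBBRTABU.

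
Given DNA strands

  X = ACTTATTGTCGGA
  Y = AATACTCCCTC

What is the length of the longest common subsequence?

6

Taking A [1,2], T [4,3], A [5,4], T [6,6], T [9,10], C [10,11] gives a common subsequence of length 6, and the DP table's final entry dp[13][11] is also 6, so no common subsequence is longer.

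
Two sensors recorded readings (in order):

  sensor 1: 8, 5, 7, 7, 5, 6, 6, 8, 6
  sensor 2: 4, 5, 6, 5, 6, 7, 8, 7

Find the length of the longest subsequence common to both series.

4

Match 5 at sensor 1[2]=sensor 2[2]; then 5 at sensor 1[5]=sensor 2[4]; then 6 at sensor 1[6]=sensor 2[5]; then 8 at sensor 1[8]=sensor 2[7] — 4 values in the same relative order in both. The LCS DP gives dp[9][8] = 4, so this is optimal.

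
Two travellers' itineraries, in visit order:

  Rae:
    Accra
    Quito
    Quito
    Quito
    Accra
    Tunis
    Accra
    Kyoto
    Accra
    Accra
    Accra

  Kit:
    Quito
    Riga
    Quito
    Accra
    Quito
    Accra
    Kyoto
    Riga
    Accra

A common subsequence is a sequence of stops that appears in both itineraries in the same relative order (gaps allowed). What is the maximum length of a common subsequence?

Match Quito [2,1]; then Quito [3,3]; then Quito [4,5]; then Accra [7,6]; then Kyoto [8,7]; then Accra [11,9] — 6 stops in the same relative order in both, and the DP table's final entry dp[11][9] is also 6, so no common subsequence is longer.

6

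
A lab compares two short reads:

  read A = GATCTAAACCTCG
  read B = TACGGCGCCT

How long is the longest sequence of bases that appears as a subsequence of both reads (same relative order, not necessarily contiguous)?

Taking G [1,5], C [4,6], C [9,8], C [10,9], T [11,10] gives a common subsequence of length 5. The LCS DP gives dp[13][10] = 5, so this is optimal.

5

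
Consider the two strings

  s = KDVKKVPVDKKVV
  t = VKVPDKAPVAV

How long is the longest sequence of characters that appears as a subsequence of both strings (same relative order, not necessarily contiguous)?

8

Let dp[i][j] be the LCS length of the first i characters of s and the first j characters of t. dp[i][j] = dp[i-1][j-1]+1 when the i-th and j-th characters match, else max(dp[i-1][j], dp[i][j-1]).
    ·  V  K  V  P  D  K  A  P  V  A  V
 ·  0  0  0  0  0  0  0  0  0  0  0  0
 K  0  0  1  1  1  1  1  1  1  1  1  1
 D  0  0  1  1  1  2  2  2  2  2  2  2
 V  0  1  1  2  2  2  2  2  2  3  3  3
 K  0  1  2  2  2  2  3  3  3  3  3  3
 K  0  1  2  2  2  2  3  3  3  3  3  3
 V  0  1  2  3  3  3  3  3  3  4  4  4
 P  0  1  2  3  4  4  4  4  4  4  4  4
 V  0  1  2  3  4  4  4  4  4  5  5  5
 D  0  1  2  3  4  5  5  5  5  5  5  5
 K  0  1  2  3  4  5  6  6  6  6  6  6
 K  0  1  2  3  4  5  6  6  6  6  6  6
 V  0  1  2  3  4  5  6  6  6  7  7  7
 V  0  1  2  3  4  5  6  6  6  7  7  8
dp[13][11] = 8. One LCS (by backtracking along matches): VKVPDKVV.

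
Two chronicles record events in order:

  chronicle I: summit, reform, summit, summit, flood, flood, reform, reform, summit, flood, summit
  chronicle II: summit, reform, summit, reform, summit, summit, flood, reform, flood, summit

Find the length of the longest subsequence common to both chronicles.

One common subsequence of length 8: summit [1,3], reform [2,4], summit [3,5], summit [4,6], flood [6,7], reform [8,8], flood [10,9], summit [11,10]. The LCS DP gives dp[11][10] = 8, so this is optimal.

8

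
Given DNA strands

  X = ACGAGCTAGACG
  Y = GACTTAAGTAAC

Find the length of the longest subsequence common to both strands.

One common subsequence of length 8: A (X #1, Y #2) → C (X #2, Y #3) → A (X #4, Y #7) → G (X #5, Y #8) → T (X #7, Y #9) → A (X #8, Y #10) → A (X #10, Y #11) → C (X #11, Y #12), and the DP table's final entry dp[12][12] is also 8, so no common subsequence is longer.

8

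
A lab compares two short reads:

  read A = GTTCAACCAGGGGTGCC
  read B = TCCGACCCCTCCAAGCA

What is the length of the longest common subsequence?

8

Pick T [2,1], C [4,3], A [5,5], C [7,11], C [8,12], A [9,14], G [15,15], C [16,16]; all 8 bases appear in both, in order. dp[17][17] = 8 confirms this is the maximum.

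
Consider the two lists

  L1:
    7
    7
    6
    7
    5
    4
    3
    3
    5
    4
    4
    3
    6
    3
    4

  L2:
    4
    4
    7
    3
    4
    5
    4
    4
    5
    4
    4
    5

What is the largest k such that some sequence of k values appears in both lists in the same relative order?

Match 7 (L1 #1, L2 #3); then 5 (L1 #5, L2 #6); then 4 (L1 #6, L2 #8); then 5 (L1 #9, L2 #9); then 4 (L1 #10, L2 #10); then 4 (L1 #11, L2 #11) — 6 values in the same relative order in both. Since dp[15][12] = 6, nothing longer is possible.

6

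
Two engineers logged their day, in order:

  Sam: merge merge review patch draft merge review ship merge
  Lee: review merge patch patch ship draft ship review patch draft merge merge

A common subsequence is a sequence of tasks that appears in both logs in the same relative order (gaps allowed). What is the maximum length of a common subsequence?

Match merge at Sam[1]=Lee[2] → review at Sam[3]=Lee[8] → patch at Sam[4]=Lee[9] → draft at Sam[5]=Lee[10] → merge at Sam[6]=Lee[11] → merge at Sam[9]=Lee[12] — 6 tasks in the same relative order in both, and the DP table's final entry dp[9][12] is also 6, so no common subsequence is longer.

6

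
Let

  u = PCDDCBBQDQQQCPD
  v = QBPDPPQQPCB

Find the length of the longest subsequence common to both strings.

One common subsequence of length 5: P (u #1, v #3), D (u #3, v #4), Q (u #8, v #7), Q (u #10, v #8), C (u #13, v #10). The LCS DP gives dp[15][11] = 5, so this is optimal.

5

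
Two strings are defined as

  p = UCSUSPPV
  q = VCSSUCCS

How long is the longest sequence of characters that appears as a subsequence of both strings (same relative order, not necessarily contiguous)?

4

One common subsequence of length 4: C (p #2, q #2), S (p #3, q #4), U (p #4, q #5), S (p #5, q #8), and the DP table's final entry dp[8][8] is also 4, so no common subsequence is longer.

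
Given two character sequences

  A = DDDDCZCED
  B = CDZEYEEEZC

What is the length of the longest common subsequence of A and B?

3

Match D [1,2]; then Z [6,9]; then C [7,10] — 3 characters in the same relative order in both. Since dp[9][10] = 3, nothing longer is possible.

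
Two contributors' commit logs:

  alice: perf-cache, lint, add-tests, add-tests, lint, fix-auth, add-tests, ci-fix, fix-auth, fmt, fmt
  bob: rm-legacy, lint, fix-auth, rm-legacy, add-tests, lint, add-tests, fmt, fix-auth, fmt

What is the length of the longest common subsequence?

Match lint (alice #2, bob #2), add-tests (alice #4, bob #5), lint (alice #5, bob #6), add-tests (alice #7, bob #7), fix-auth (alice #9, bob #9), fmt (alice #11, bob #10) — 6 commits in the same relative order in both. The LCS DP gives dp[11][10] = 6, so this is optimal.

6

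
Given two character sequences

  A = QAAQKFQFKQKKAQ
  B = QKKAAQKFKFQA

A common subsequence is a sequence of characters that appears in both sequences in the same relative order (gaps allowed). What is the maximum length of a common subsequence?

Taking Q (A #1, B #1), then A (A #2, B #4), then A (A #3, B #5), then Q (A #4, B #6), then K (A #5, B #7), then F (A #6, B #8), then F (A #8, B #10), then Q (A #10, B #11), then A (A #13, B #12) gives a common subsequence of length 9. dp[14][12] = 9 confirms this is the maximum.

9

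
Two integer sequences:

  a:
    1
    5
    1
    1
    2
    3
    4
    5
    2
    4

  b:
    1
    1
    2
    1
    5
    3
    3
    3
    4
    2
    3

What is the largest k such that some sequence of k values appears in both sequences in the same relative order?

6

Let dp[i][j] be the LCS length of the first i values of a and the first j values of b. dp[i][j] = dp[i-1][j-1]+1 when the i-th and j-th values match, else max(dp[i-1][j], dp[i][j-1]).
    ·  1  1  2  1  5  3  3  3  4  2  3
 ·  0  0  0  0  0  0  0  0  0  0  0  0
 1  0  1  1  1  1  1  1  1  1  1  1  1
 5  0  1  1  1  1  2  2  2  2  2  2  2
 1  0  1  2  2  2  2  2  2  2  2  2  2
 1  0  1  2  2  3  3  3  3  3  3  3  3
 2  0  1  2  3  3  3  3  3  3  3  4  4
 3  0  1  2  3  3  3  4  4  4  4  4  5
 4  0  1  2  3  3  3  4  4  4  5  5  5
 5  0  1  2  3  3  4  4  4  4  5  5  5
 2  0  1  2  3  3  4  4  4  4  5  6  6
 4  0  1  2  3  3  4  4  4  4  5  6  6
dp[10][11] = 6. One LCS (by backtracking along matches): 1, 1, 1, 3, 4, 2.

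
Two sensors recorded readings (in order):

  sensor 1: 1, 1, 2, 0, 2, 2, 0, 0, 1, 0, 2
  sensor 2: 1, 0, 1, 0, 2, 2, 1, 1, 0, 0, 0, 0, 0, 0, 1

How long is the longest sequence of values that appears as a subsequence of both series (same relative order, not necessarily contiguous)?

8

One common subsequence of length 8: 1 [1,1] → 1 [2,3] → 0 [4,4] → 2 [5,5] → 2 [6,6] → 0 [7,13] → 0 [8,14] → 1 [9,15], and the DP table's final entry dp[11][15] is also 8, so no common subsequence is longer.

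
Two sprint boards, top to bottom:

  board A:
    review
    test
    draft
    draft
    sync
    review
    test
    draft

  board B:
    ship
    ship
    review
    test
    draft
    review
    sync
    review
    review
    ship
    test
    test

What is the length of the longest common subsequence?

6

Pick review at board A[1]=board B[3], test at board A[2]=board B[4], draft at board A[3]=board B[5], sync at board A[5]=board B[7], review at board A[6]=board B[9], test at board A[7]=board B[12]; all 6 tasks appear in both, in order. dp[8][12] = 6 confirms this is the maximum.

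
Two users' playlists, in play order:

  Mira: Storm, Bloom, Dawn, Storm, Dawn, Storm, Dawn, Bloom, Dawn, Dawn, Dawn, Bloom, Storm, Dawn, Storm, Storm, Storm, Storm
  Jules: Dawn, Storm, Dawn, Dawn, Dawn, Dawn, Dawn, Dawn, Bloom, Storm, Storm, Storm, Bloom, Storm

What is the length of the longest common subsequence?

12

Match Storm at Mira[1]=Jules[2], then Dawn at Mira[3]=Jules[3], then Dawn at Mira[5]=Jules[4], then Dawn at Mira[7]=Jules[5], then Dawn at Mira[9]=Jules[6], then Dawn at Mira[10]=Jules[7], then Dawn at Mira[11]=Jules[8], then Bloom at Mira[12]=Jules[9], then Storm at Mira[13]=Jules[10], then Storm at Mira[15]=Jules[11], then Storm at Mira[16]=Jules[12], then Storm at Mira[18]=Jules[14] — 12 songs in the same relative order in both. Since dp[18][14] = 12, nothing longer is possible.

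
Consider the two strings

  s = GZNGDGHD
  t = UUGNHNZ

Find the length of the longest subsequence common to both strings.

Match G (s #1, t #3), then N (s #3, t #4), then H (s #7, t #5) — 3 characters in the same relative order in both. Since dp[8][7] = 3, nothing longer is possible.

3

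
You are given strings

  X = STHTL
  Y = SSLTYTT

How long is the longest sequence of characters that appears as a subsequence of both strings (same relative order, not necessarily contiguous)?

3

One common subsequence of length 3: S at X[1]=Y[2], then T at X[2]=Y[6], then T at X[4]=Y[7], and the DP table's final entry dp[5][7] is also 3, so no common subsequence is longer.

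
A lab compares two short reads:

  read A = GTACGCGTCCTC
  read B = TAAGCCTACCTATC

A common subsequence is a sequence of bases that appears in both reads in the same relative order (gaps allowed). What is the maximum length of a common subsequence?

Taking T at read A[2]=read B[1], then A at read A[3]=read B[3], then C at read A[4]=read B[5], then C at read A[6]=read B[6], then T at read A[8]=read B[7], then C at read A[9]=read B[9], then C at read A[10]=read B[10], then T at read A[11]=read B[13], then C at read A[12]=read B[14] gives a common subsequence of length 9. dp[12][14] = 9 confirms this is the maximum.

9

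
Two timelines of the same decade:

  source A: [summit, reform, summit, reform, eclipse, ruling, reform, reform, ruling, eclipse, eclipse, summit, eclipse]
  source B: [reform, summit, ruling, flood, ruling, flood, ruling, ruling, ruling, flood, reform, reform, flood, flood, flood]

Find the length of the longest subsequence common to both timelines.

One common subsequence of length 5: reform (source A #2, source B #1) → summit (source A #3, source B #2) → ruling (source A #6, source B #9) → reform (source A #7, source B #11) → reform (source A #8, source B #12). dp[13][15] = 5 confirms this is the maximum.

5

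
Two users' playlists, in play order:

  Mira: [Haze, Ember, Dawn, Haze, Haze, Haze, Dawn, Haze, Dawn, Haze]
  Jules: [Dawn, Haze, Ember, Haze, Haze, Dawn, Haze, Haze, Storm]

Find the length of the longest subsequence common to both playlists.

One common subsequence of length 7: Haze (Mira #1, Jules #2), Ember (Mira #2, Jules #3), Haze (Mira #5, Jules #4), Haze (Mira #6, Jules #5), Dawn (Mira #7, Jules #6), Haze (Mira #8, Jules #7), Haze (Mira #10, Jules #8). dp[10][9] = 7 confirms this is the maximum.

7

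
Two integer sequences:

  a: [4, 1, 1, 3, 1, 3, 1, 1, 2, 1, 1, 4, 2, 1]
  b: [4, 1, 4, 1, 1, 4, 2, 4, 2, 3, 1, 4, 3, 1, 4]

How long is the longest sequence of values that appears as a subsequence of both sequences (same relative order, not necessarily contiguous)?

8

Pick 4 [1,3] → 1 [2,4] → 1 [3,5] → 3 [4,10] → 1 [5,11] → 3 [6,13] → 1 [11,14] → 4 [12,15]; all 8 values appear in both, in order. The LCS DP gives dp[14][15] = 8, so this is optimal.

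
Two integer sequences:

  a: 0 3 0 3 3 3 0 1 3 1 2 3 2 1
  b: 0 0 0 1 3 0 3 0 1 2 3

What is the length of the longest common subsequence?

One common subsequence of length 8: 0 (a #1, b #3) → 3 (a #2, b #5) → 0 (a #3, b #6) → 3 (a #6, b #7) → 0 (a #7, b #8) → 1 (a #10, b #9) → 2 (a #11, b #10) → 3 (a #12, b #11). dp[14][11] = 8 confirms this is the maximum.

8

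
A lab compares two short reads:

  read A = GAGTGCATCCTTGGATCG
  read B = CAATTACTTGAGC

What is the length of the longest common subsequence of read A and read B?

One common subsequence of length 9: A (read A #2, read B #3), T (read A #4, read B #5), A (read A #7, read B #6), C (read A #10, read B #7), T (read A #11, read B #8), T (read A #12, read B #9), G (read A #13, read B #10), G (read A #14, read B #12), C (read A #17, read B #13). The LCS DP gives dp[18][13] = 9, so this is optimal.

9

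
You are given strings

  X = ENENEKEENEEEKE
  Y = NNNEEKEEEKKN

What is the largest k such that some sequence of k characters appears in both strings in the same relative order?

8

One common subsequence of length 8: N at X[2]=Y[3]; then E at X[3]=Y[4]; then E at X[5]=Y[5]; then K at X[6]=Y[6]; then E at X[7]=Y[7]; then E at X[8]=Y[8]; then E at X[10]=Y[9]; then K at X[13]=Y[11]. dp[14][12] = 8 confirms this is the maximum.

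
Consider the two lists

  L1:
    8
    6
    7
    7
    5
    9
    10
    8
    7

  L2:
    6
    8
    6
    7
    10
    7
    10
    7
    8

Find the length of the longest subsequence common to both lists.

6

Pick 8 [1,2] → 6 [2,3] → 7 [3,4] → 7 [4,6] → 10 [7,7] → 8 [8,9]; all 6 values appear in both, in order, and the DP table's final entry dp[9][9] is also 6, so no common subsequence is longer.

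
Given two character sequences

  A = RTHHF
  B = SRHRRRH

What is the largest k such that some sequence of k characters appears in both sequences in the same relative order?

3

One common subsequence of length 3: R at A[1]=B[2]; then H at A[3]=B[3]; then H at A[4]=B[7]. The LCS DP gives dp[5][7] = 3, so this is optimal.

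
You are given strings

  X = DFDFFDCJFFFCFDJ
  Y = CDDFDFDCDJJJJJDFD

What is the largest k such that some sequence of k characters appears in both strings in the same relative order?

9

One common subsequence of length 9: D at X[1]=Y[3]; then F at X[2]=Y[4]; then D at X[3]=Y[5]; then F at X[5]=Y[6]; then D at X[6]=Y[7]; then C at X[7]=Y[8]; then J at X[8]=Y[14]; then F at X[13]=Y[16]; then D at X[14]=Y[17]. Since dp[15][17] = 9, nothing longer is possible.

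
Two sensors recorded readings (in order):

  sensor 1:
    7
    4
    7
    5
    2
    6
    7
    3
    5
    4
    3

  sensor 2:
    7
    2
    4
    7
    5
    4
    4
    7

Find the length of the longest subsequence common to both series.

Let dp[i][j] be the LCS length of the first i values of sensor 1 and the first j values of sensor 2. dp[i][j] = dp[i-1][j-1]+1 when the i-th and j-th values match, else max(dp[i-1][j], dp[i][j-1]).
    ·  7  2  4  7  5  4  4  7
 ·  0  0  0  0  0  0  0  0  0
 7  0  1  1  1  1  1  1  1  1
 4  0  1  1  2  2  2  2  2  2
 7  0  1  1  2  3  3  3  3  3
 5  0  1  1  2  3  4  4  4  4
 2  0  1  2  2  3  4  4  4  4
 6  0  1  2  2  3  4  4  4  4
 7  0  1  2  2  3  4  4  4  5
 3  0  1  2  2  3  4  4  4  5
 5  0  1  2  2  3  4  4  4  5
 4  0  1  2  3  3  4  5  5  5
 3  0  1  2  3  3  4  5  5  5
dp[11][8] = 5. One LCS (by backtracking along matches): 7, 4, 7, 5, 7.

5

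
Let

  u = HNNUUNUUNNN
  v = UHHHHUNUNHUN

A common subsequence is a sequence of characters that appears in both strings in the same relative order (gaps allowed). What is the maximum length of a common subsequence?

Let dp[i][j] be the LCS length of the first i characters of u and the first j characters of v. dp[i][j] = dp[i-1][j-1]+1 when the i-th and j-th characters match, else max(dp[i-1][j], dp[i][j-1]).
    ·  U  H  H  H  H  U  N  U  N  H  U  N
 ·  0  0  0  0  0  0  0  0  0  0  0  0  0
 H  0  0  1  1  1  1  1  1  1  1  1  1  1
 N  0  0  1  1  1  1  1  2  2  2  2  2  2
 N  0  0  1  1  1  1  1  2  2  3  3  3  3
 U  0  1  1  1  1  1  2  2  3  3  3  4  4
 U  0  1  1  1  1  1  2  2  3  3  3  4  4
 N  0  1  1  1  1  1  2  3  3  4  4  4  5
 U  0  1  1  1  1  1  2  3  4  4  4  5  5
 U  0  1  1  1  1  1  2  3  4  4  4  5  5
 N  0  1  1  1  1  1  2  3  4  5  5  5  6
 N  0  1  1  1  1  1  2  3  4  5  5  5  6
 N  0  1  1  1  1  1  2  3  4  5  5  5  6
dp[11][12] = 6. One LCS (by backtracking along matches): HNUNUN.

6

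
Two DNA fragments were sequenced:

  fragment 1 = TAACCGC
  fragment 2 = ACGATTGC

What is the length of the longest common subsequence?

4

Pick A [2,1] → A [3,4] → G [6,7] → C [7,8]; all 4 bases appear in both, in order. The LCS DP gives dp[7][8] = 4, so this is optimal.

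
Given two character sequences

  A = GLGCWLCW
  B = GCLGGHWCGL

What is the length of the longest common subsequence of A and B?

Pick G (A #1, B #1); then L (A #2, B #3); then G (A #3, B #5); then C (A #4, B #8); then L (A #6, B #10); all 5 characters appear in both, in order. dp[8][10] = 5 confirms this is the maximum.

5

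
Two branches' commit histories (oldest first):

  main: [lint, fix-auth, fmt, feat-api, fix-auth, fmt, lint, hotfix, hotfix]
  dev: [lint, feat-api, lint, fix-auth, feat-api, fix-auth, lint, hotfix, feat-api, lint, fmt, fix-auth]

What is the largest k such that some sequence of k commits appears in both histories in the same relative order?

6

Taking lint at main[1]=dev[3] → fix-auth at main[2]=dev[4] → feat-api at main[4]=dev[5] → fix-auth at main[5]=dev[6] → lint at main[7]=dev[7] → hotfix at main[8]=dev[8] gives a common subsequence of length 6, and the DP table's final entry dp[9][12] is also 6, so no common subsequence is longer.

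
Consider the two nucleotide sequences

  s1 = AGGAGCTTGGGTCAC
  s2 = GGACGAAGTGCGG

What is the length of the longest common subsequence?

8

One common subsequence of length 8: A [1,3] → G [2,5] → A [4,7] → G [5,8] → T [8,9] → G [9,10] → G [10,12] → G [11,13]. The LCS DP gives dp[15][13] = 8, so this is optimal.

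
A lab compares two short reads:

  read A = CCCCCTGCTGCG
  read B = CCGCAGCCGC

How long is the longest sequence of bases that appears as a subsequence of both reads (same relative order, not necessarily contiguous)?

7

Let dp[i][j] be the LCS length of the first i bases of read A and the first j bases of read B. dp[i][j] = dp[i-1][j-1]+1 when the i-th and j-th bases match, else max(dp[i-1][j], dp[i][j-1]).
    ·  C  C  G  C  A  G  C  C  G  C
 ·  0  0  0  0  0  0  0  0  0  0  0
 C  0  1  1  1  1  1  1  1  1  1  1
 C  0  1  2  2  2  2  2  2  2  2  2
 C  0  1  2  2  3  3  3  3  3  3  3
 C  0  1  2  2  3  3  3  4  4  4  4
 C  0  1  2  2  3  3  3  4  5  5  5
 T  0  1  2  2  3  3  3  4  5  5  5
 G  0  1  2  3  3  3  4  4  5  6  6
 C  0  1  2  3  4  4  4  5  5  6  7
 T  0  1  2  3  4  4  4  5  5  6  7
 G  0  1  2  3  4  4  5  5  5  6  7
 C  0  1  2  3  4  4  5  6  6  6  7
 G  0  1  2  3  4  4  5  6  6  7  7
dp[12][10] = 7. One LCS (by backtracking along matches): CCCCCGC.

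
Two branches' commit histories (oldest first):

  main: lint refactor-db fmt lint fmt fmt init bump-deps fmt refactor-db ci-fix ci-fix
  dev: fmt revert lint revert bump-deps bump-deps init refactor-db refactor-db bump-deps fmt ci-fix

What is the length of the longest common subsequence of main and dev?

6

Match fmt [3,1], then lint [4,3], then init [7,7], then bump-deps [8,10], then fmt [9,11], then ci-fix [12,12] — 6 commits in the same relative order in both. dp[12][12] = 6 confirms this is the maximum.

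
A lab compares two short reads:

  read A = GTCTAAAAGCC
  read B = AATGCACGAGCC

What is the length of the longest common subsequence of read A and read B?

7

One common subsequence of length 7: G [1,4] → C [3,5] → A [5,6] → A [8,9] → G [9,10] → C [10,11] → C [11,12]. Since dp[11][12] = 7, nothing longer is possible.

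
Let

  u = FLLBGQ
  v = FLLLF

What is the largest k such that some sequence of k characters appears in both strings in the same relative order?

Let dp[i][j] be the LCS length of the first i characters of u and the first j characters of v. dp[i][j] = dp[i-1][j-1]+1 when the i-th and j-th characters match, else max(dp[i-1][j], dp[i][j-1]).
    ·  F  L  L  L  F
 ·  0  0  0  0  0  0
 F  0  1  1  1  1  1
 L  0  1  2  2  2  2
 L  0  1  2  3  3  3
 B  0  1  2  3  3  3
 G  0  1  2  3  3  3
 Q  0  1  2  3  3  3
dp[6][5] = 3. One LCS (by backtracking along matches): FLL.

3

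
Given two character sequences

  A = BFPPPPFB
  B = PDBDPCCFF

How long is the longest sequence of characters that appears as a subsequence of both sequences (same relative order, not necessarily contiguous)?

Let dp[i][j] be the LCS length of the first i characters of A and the first j characters of B. dp[i][j] = dp[i-1][j-1]+1 when the i-th and j-th characters match, else max(dp[i-1][j], dp[i][j-1]).
    ·  P  D  B  D  P  C  C  F  F
 ·  0  0  0  0  0  0  0  0  0  0
 B  0  0  0  1  1  1  1  1  1  1
 F  0  0  0  1  1  1  1  1  2  2
 P  0  1  1  1  1  2  2  2  2  2
 P  0  1  1  1  1  2  2  2  2  2
 P  0  1  1  1  1  2  2  2  2  2
 P  0  1  1  1  1  2  2  2  2  2
 F  0  1  1  1  1  2  2  2  3  3
 B  0  1  1  2  2  2  2  2  3  3
dp[8][9] = 3. One LCS (by backtracking along matches): BFF.

3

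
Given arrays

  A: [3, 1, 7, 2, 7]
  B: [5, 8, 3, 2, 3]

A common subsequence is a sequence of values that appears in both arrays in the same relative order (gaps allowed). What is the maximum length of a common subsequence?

Match 3 [1,3]; then 2 [4,4] — 2 values in the same relative order in both. Since dp[5][5] = 2, nothing longer is possible.

2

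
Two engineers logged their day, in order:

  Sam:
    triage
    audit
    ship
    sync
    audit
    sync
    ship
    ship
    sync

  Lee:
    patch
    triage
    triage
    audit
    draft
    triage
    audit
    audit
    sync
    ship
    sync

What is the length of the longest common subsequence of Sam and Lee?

Pick triage [1,6]; then audit [2,7]; then audit [5,8]; then sync [6,9]; then ship [8,10]; then sync [9,11]; all 6 tasks appear in both, in order. The LCS DP gives dp[9][11] = 6, so this is optimal.

6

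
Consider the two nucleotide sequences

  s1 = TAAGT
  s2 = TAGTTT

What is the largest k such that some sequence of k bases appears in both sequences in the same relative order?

4

Pick T at s1[1]=s2[1] → A at s1[3]=s2[2] → G at s1[4]=s2[3] → T at s1[5]=s2[6]; all 4 bases appear in both, in order. The LCS DP gives dp[5][6] = 4, so this is optimal.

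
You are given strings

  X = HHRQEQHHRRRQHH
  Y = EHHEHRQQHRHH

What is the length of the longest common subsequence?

9

Match H [1,3], H [2,5], R [3,6], Q [4,7], Q [6,8], H [8,9], R [11,10], H [13,11], H [14,12] — 9 characters in the same relative order in both. Since dp[14][12] = 9, nothing longer is possible.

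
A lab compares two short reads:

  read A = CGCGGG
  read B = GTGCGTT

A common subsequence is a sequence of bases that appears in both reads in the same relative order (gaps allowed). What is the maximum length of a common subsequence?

Match G [2,3]; then C [3,4]; then G [4,5] — 3 bases in the same relative order in both. dp[6][7] = 3 confirms this is the maximum.

3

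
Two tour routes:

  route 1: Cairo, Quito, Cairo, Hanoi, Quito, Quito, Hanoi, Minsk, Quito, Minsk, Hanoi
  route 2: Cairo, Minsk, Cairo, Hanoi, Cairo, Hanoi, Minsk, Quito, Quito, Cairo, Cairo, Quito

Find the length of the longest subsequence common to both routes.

One common subsequence of length 6: Cairo at route 1[1]=route 2[3] → Cairo at route 1[3]=route 2[5] → Hanoi at route 1[4]=route 2[6] → Quito at route 1[5]=route 2[8] → Quito at route 1[6]=route 2[9] → Quito at route 1[9]=route 2[12]. Since dp[11][12] = 6, nothing longer is possible.

6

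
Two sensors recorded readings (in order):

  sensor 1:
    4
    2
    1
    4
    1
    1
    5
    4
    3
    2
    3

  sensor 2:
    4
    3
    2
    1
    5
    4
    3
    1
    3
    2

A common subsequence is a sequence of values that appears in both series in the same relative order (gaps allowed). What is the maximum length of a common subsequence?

Pick 4 at sensor 1[1]=sensor 2[1], then 2 at sensor 1[2]=sensor 2[3], then 1 at sensor 1[3]=sensor 2[4], then 4 at sensor 1[4]=sensor 2[6], then 1 at sensor 1[6]=sensor 2[8], then 3 at sensor 1[9]=sensor 2[9], then 2 at sensor 1[10]=sensor 2[10]; all 7 values appear in both, in order. The LCS DP gives dp[11][10] = 7, so this is optimal.

7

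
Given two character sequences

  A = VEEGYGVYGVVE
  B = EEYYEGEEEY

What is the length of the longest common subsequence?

Taking E (A #2, B #1) → E (A #3, B #2) → Y (A #5, B #3) → Y (A #8, B #4) → G (A #9, B #6) → E (A #12, B #9) gives a common subsequence of length 6. The LCS DP gives dp[12][10] = 6, so this is optimal.

6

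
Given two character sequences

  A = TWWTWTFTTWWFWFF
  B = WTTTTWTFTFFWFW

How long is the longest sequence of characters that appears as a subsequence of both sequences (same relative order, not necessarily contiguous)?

9

Taking T [1,4] → T [4,5] → W [5,6] → T [6,7] → F [7,8] → T [8,9] → W [11,12] → F [12,13] → W [13,14] gives a common subsequence of length 9. The LCS DP gives dp[15][14] = 9, so this is optimal.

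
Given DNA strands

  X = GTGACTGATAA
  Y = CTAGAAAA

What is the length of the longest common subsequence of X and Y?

6

Let dp[i][j] be the LCS length of the first i bases of X and the first j bases of Y. dp[i][j] = dp[i-1][j-1]+1 when the i-th and j-th bases match, else max(dp[i-1][j], dp[i][j-1]).
    ·  C  T  A  G  A  A  A  A
 ·  0  0  0  0  0  0  0  0  0
 G  0  0  0  0  1  1  1  1  1
 T  0  0  1  1  1  1  1  1  1
 G  0  0  1  1  2  2  2  2  2
 A  0  0  1  2  2  3  3  3  3
 C  0  1  1  2  2  3  3  3  3
 T  0  1  2  2  2  3  3  3  3
 G  0  1  2  2  3  3  3  3  3
 A  0  1  2  3  3  4  4  4  4
 T  0  1  2  3  3  4  4  4  4
 A  0  1  2  3  3  4  5  5  5
 A  0  1  2  3  3  4  5  6  6
dp[11][8] = 6. One LCS (by backtracking along matches): TGAAAA.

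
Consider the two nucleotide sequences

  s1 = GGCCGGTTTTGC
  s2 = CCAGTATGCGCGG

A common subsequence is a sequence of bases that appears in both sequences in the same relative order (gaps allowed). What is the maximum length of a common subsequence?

7

Taking C (s1 #3, s2 #1) → C (s1 #4, s2 #2) → G (s1 #6, s2 #4) → T (s1 #7, s2 #5) → T (s1 #8, s2 #7) → G (s1 #11, s2 #10) → C (s1 #12, s2 #11) gives a common subsequence of length 7, and the DP table's final entry dp[12][13] is also 7, so no common subsequence is longer.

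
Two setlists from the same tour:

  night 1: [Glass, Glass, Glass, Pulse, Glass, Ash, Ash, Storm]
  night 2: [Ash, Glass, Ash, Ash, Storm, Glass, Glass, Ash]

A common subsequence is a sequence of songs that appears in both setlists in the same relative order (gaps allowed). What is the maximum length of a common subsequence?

Taking Glass [1,2], then Glass [3,6], then Glass [5,7], then Ash [7,8] gives a common subsequence of length 4. dp[8][8] = 4 confirms this is the maximum.

4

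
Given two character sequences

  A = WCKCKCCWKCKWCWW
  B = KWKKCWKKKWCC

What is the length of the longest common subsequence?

Pick W [1,2], then K [3,3], then K [5,4], then C [7,5], then W [8,6], then K [9,8], then K [11,9], then W [12,10], then C [13,12]; all 9 characters appear in both, in order. Since dp[15][12] = 9, nothing longer is possible.

9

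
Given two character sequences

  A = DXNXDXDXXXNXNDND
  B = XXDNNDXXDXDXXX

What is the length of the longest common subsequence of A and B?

9

One common subsequence of length 9: D [1,6] → X [2,7] → X [4,8] → D [5,9] → X [6,10] → D [7,11] → X [9,12] → X [10,13] → X [12,14]. The LCS DP gives dp[16][14] = 9, so this is optimal.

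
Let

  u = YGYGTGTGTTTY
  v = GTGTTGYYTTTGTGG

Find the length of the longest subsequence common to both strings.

8

Pick G at u[2]=v[1] → G at u[4]=v[3] → T at u[5]=v[5] → G at u[6]=v[6] → T at u[7]=v[9] → T at u[9]=v[10] → T at u[10]=v[11] → T at u[11]=v[13]; all 8 characters appear in both, in order. The LCS DP gives dp[12][15] = 8, so this is optimal.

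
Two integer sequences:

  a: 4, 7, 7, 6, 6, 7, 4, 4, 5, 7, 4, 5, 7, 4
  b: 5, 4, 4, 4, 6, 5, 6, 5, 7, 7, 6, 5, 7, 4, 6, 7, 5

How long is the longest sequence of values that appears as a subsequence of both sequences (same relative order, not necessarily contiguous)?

8

Match 4 at a[1]=b[4], 7 at a[2]=b[9], 7 at a[3]=b[10], 6 at a[4]=b[11], 7 at a[6]=b[13], 4 at a[7]=b[14], 7 at a[10]=b[16], 5 at a[12]=b[17] — 8 values in the same relative order in both. The LCS DP gives dp[14][17] = 8, so this is optimal.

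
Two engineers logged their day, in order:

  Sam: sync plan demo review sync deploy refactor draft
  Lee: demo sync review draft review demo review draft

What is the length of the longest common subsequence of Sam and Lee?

Taking sync (Sam #1, Lee #2); then demo (Sam #3, Lee #6); then review (Sam #4, Lee #7); then draft (Sam #8, Lee #8) gives a common subsequence of length 4. The LCS DP gives dp[8][8] = 4, so this is optimal.

4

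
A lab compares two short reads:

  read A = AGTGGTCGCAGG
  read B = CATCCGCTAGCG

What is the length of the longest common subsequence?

Match A (read A #1, read B #2); then T (read A #3, read B #3); then C (read A #7, read B #5); then G (read A #8, read B #6); then C (read A #9, read B #7); then A (read A #10, read B #9); then G (read A #11, read B #10); then G (read A #12, read B #12) — 8 bases in the same relative order in both. The LCS DP gives dp[12][12] = 8, so this is optimal.

8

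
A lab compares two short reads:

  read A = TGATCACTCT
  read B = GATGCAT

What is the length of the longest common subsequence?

6

Let dp[i][j] be the LCS length of the first i bases of read A and the first j bases of read B. dp[i][j] = dp[i-1][j-1]+1 when the i-th and j-th bases match, else max(dp[i-1][j], dp[i][j-1]).
    ·  G  A  T  G  C  A  T
 ·  0  0  0  0  0  0  0  0
 T  0  0  0  1  1  1  1  1
 G  0  1  1  1  2  2  2  2
 A  0  1  2  2  2  2  3  3
 T  0  1  2  3  3  3  3  4
 C  0  1  2  3  3  4  4  4
 A  0  1  2  3  3  4  5  5
 C  0  1  2  3  3  4  5  5
 T  0  1  2  3  3  4  5  6
 C  0  1  2  3  3  4  5  6
 T  0  1  2  3  3  4  5  6
dp[10][7] = 6. One LCS (by backtracking along matches): GATCAT.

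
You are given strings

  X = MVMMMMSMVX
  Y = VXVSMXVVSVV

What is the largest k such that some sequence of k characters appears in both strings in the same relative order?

4

Let dp[i][j] be the LCS length of the first i characters of X and the first j characters of Y. dp[i][j] = dp[i-1][j-1]+1 when the i-th and j-th characters match, else max(dp[i-1][j], dp[i][j-1]).
    ·  V  X  V  S  M  X  V  V  S  V  V
 ·  0  0  0  0  0  0  0  0  0  0  0  0
 M  0  0  0  0  0  1  1  1  1  1  1  1
 V  0  1  1  1  1  1  1  2  2  2  2  2
 M  0  1  1  1  1  2  2  2  2  2  2  2
 M  0  1  1  1  1  2  2  2  2  2  2  2
 M  0  1  1  1  1  2  2  2  2  2  2  2
 M  0  1  1  1  1  2  2  2  2  2  2  2
 S  0  1  1  1  2  2  2  2  2  3  3  3
 M  0  1  1  1  2  3  3  3  3  3  3  3
 V  0  1  1  2  2  3  3  4  4  4  4  4
 X  0  1  2  2  2  3  4  4  4  4  4  4
dp[10][11] = 4. One LCS (by backtracking along matches): MVSV.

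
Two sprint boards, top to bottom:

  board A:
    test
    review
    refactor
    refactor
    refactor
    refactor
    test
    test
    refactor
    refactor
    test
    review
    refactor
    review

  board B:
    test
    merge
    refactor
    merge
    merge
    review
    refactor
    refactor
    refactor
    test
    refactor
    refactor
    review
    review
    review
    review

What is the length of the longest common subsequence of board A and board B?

10

Taking test at board A[1]=board B[1]; then review at board A[2]=board B[6]; then refactor at board A[4]=board B[7]; then refactor at board A[5]=board B[8]; then refactor at board A[6]=board B[9]; then test at board A[8]=board B[10]; then refactor at board A[9]=board B[11]; then refactor at board A[10]=board B[12]; then review at board A[12]=board B[15]; then review at board A[14]=board B[16] gives a common subsequence of length 10. The LCS DP gives dp[14][16] = 10, so this is optimal.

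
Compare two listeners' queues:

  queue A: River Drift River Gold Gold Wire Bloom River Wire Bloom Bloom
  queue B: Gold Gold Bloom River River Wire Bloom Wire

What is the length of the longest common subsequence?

6

Pick Gold (queue A #4, queue B #1), Gold (queue A #5, queue B #2), Bloom (queue A #7, queue B #3), River (queue A #8, queue B #5), Wire (queue A #9, queue B #6), Bloom (queue A #10, queue B #7); all 6 songs appear in both, in order. dp[11][8] = 6 confirms this is the maximum.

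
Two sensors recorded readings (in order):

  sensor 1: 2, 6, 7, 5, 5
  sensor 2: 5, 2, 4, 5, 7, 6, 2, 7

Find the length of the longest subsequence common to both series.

3

One common subsequence of length 3: 2 at sensor 1[1]=sensor 2[2], 6 at sensor 1[2]=sensor 2[6], 7 at sensor 1[3]=sensor 2[8]. Since dp[5][8] = 3, nothing longer is possible.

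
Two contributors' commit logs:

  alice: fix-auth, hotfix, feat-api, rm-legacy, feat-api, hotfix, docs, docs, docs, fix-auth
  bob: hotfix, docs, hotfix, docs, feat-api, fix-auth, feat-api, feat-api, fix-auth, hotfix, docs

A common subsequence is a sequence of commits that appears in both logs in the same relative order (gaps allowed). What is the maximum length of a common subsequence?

Taking fix-auth [1,6]; then feat-api [3,7]; then feat-api [5,8]; then hotfix [6,10]; then docs [9,11] gives a common subsequence of length 5. Since dp[10][11] = 5, nothing longer is possible.

5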